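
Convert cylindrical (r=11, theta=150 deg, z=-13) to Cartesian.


x = 11 * cos(150) = -9.5263
y = 11 * sin(150) = 5.5
z = -13

(-9.5263, 5.5, -13)


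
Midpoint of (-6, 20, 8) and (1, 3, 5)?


Midpoint = ((-6+1)/2, (20+3)/2, (8+5)/2) = (-2.5, 11.5, 6.5)

(-2.5, 11.5, 6.5)


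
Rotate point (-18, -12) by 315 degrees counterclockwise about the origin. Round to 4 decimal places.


x' = -18*cos(315) - -12*sin(315) = -21.2132
y' = -18*sin(315) + -12*cos(315) = 4.2426

(-21.2132, 4.2426)


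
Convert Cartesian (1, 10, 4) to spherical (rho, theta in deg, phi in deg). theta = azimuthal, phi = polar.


rho = sqrt(1^2 + 10^2 + 4^2) = 10.8167
theta = atan2(10, 1) = 84.2894 deg
phi = acos(4/10.8167) = 68.2967 deg

rho = 10.8167, theta = 84.2894 deg, phi = 68.2967 deg


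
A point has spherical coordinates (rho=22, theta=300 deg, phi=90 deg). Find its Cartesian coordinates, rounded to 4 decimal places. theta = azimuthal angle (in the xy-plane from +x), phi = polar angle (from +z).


x = 22 * sin(90) * cos(300) = 11
y = 22 * sin(90) * sin(300) = -19.0526
z = 22 * cos(90) = 0

(11, -19.0526, 0)


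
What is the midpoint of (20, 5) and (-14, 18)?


Midpoint = ((20+-14)/2, (5+18)/2) = (3, 11.5)

(3, 11.5)


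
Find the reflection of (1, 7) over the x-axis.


Reflection across x-axis: (x, y) -> (x, -y)
(1, 7) -> (1, -7)

(1, -7)


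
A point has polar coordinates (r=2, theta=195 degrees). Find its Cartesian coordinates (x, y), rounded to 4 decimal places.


x = 2 * cos(195) = -1.9319
y = 2 * sin(195) = -0.5176

(-1.9319, -0.5176)


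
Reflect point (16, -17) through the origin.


Reflection through origin: (x, y) -> (-x, -y)
(16, -17) -> (-16, 17)

(-16, 17)


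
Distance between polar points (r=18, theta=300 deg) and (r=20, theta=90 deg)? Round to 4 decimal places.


d = sqrt(r1^2 + r2^2 - 2*r1*r2*cos(t2-t1))
d = sqrt(18^2 + 20^2 - 2*18*20*cos(90-300)) = 36.7088

36.7088


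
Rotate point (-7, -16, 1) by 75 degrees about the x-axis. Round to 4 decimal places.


x' = -7
y' = -16*cos(75) - 1*sin(75) = -5.107
z' = -16*sin(75) + 1*cos(75) = -15.196

(-7, -5.107, -15.196)


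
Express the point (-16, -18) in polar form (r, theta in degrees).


r = sqrt((-16)^2 + (-18)^2) = 24.0832
theta = atan2(-18, -16) = 228.3665 degrees

r = 24.0832, theta = 228.3665 degrees


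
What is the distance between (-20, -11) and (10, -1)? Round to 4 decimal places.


d = sqrt((10--20)^2 + (-1--11)^2) = 31.6228

31.6228


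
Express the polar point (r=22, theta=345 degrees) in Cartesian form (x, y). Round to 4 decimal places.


x = 22 * cos(345) = 21.2504
y = 22 * sin(345) = -5.694

(21.2504, -5.694)


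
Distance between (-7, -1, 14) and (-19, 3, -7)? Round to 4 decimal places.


d = sqrt((-19--7)^2 + (3--1)^2 + (-7-14)^2) = 24.5153

24.5153


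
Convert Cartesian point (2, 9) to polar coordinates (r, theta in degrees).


r = sqrt(2^2 + 9^2) = 9.2195
theta = atan2(9, 2) = 77.4712 degrees

r = 9.2195, theta = 77.4712 degrees


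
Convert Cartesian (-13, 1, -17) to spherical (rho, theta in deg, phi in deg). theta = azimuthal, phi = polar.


rho = sqrt((-13)^2 + 1^2 + (-17)^2) = 21.4243
theta = atan2(1, -13) = 175.6013 deg
phi = acos(-17/21.4243) = 142.5131 deg

rho = 21.4243, theta = 175.6013 deg, phi = 142.5131 deg


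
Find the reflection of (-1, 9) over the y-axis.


Reflection across y-axis: (x, y) -> (-x, y)
(-1, 9) -> (1, 9)

(1, 9)


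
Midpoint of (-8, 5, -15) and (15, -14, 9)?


Midpoint = ((-8+15)/2, (5+-14)/2, (-15+9)/2) = (3.5, -4.5, -3)

(3.5, -4.5, -3)


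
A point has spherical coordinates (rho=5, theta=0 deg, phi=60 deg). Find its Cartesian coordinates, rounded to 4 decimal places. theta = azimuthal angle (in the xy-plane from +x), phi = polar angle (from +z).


x = 5 * sin(60) * cos(0) = 4.3301
y = 5 * sin(60) * sin(0) = 0
z = 5 * cos(60) = 2.5

(4.3301, 0, 2.5)


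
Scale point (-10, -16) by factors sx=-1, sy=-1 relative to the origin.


Scaling: (x*sx, y*sy) = (-10*-1, -16*-1) = (10, 16)

(10, 16)


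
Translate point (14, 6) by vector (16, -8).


Translation: (x+dx, y+dy) = (14+16, 6+-8) = (30, -2)

(30, -2)


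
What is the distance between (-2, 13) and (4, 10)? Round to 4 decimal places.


d = sqrt((4--2)^2 + (10-13)^2) = 6.7082

6.7082


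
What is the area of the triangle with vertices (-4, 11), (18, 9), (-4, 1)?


Area = |x1(y2-y3) + x2(y3-y1) + x3(y1-y2)| / 2
= |-4*(9-1) + 18*(1-11) + -4*(11-9)| / 2
= 110

110


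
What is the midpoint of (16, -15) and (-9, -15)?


Midpoint = ((16+-9)/2, (-15+-15)/2) = (3.5, -15)

(3.5, -15)


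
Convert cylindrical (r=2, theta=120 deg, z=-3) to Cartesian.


x = 2 * cos(120) = -1
y = 2 * sin(120) = 1.7321
z = -3

(-1, 1.7321, -3)


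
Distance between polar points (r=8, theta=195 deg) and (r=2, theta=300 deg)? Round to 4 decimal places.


d = sqrt(r1^2 + r2^2 - 2*r1*r2*cos(t2-t1))
d = sqrt(8^2 + 2^2 - 2*8*2*cos(300-195)) = 8.734

8.734


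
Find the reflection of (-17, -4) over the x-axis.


Reflection across x-axis: (x, y) -> (x, -y)
(-17, -4) -> (-17, 4)

(-17, 4)


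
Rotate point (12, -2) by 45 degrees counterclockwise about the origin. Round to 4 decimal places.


x' = 12*cos(45) - -2*sin(45) = 9.8995
y' = 12*sin(45) + -2*cos(45) = 7.0711

(9.8995, 7.0711)


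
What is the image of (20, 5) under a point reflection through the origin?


Reflection through origin: (x, y) -> (-x, -y)
(20, 5) -> (-20, -5)

(-20, -5)


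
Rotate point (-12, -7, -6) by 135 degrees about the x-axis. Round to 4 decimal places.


x' = -12
y' = -7*cos(135) - -6*sin(135) = 9.1924
z' = -7*sin(135) + -6*cos(135) = -0.7071

(-12, 9.1924, -0.7071)


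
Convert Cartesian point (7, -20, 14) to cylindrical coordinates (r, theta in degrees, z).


r = sqrt(7^2 + (-20)^2) = 21.1896
theta = atan2(-20, 7) = 289.29 deg
z = 14

r = 21.1896, theta = 289.29 deg, z = 14


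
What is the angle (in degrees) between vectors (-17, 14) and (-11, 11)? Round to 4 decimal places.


dot = -17*-11 + 14*11 = 341
|u| = 22.0227, |v| = 15.5563
cos(angle) = 0.9954
angle = 5.5275 degrees

5.5275 degrees


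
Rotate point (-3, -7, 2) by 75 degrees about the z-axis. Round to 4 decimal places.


x' = -3*cos(75) - -7*sin(75) = 5.985
y' = -3*sin(75) + -7*cos(75) = -4.7095
z' = 2

(5.985, -4.7095, 2)


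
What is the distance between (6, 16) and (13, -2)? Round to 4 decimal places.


d = sqrt((13-6)^2 + (-2-16)^2) = 19.3132

19.3132


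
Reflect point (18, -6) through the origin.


Reflection through origin: (x, y) -> (-x, -y)
(18, -6) -> (-18, 6)

(-18, 6)


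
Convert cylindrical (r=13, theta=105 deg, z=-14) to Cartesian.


x = 13 * cos(105) = -3.3646
y = 13 * sin(105) = 12.557
z = -14

(-3.3646, 12.557, -14)


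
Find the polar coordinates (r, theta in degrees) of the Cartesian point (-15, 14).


r = sqrt((-15)^2 + 14^2) = 20.5183
theta = atan2(14, -15) = 136.9749 degrees

r = 20.5183, theta = 136.9749 degrees


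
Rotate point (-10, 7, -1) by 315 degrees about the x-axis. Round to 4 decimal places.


x' = -10
y' = 7*cos(315) - -1*sin(315) = 4.2426
z' = 7*sin(315) + -1*cos(315) = -5.6569

(-10, 4.2426, -5.6569)


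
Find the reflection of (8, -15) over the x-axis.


Reflection across x-axis: (x, y) -> (x, -y)
(8, -15) -> (8, 15)

(8, 15)


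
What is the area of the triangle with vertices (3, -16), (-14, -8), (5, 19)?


Area = |x1(y2-y3) + x2(y3-y1) + x3(y1-y2)| / 2
= |3*(-8-19) + -14*(19--16) + 5*(-16--8)| / 2
= 305.5

305.5


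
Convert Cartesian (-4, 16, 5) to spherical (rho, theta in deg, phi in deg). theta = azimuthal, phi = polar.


rho = sqrt((-4)^2 + 16^2 + 5^2) = 17.2337
theta = atan2(16, -4) = 104.0362 deg
phi = acos(5/17.2337) = 73.1343 deg

rho = 17.2337, theta = 104.0362 deg, phi = 73.1343 deg


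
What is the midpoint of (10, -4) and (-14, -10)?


Midpoint = ((10+-14)/2, (-4+-10)/2) = (-2, -7)

(-2, -7)


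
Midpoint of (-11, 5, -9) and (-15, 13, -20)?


Midpoint = ((-11+-15)/2, (5+13)/2, (-9+-20)/2) = (-13, 9, -14.5)

(-13, 9, -14.5)


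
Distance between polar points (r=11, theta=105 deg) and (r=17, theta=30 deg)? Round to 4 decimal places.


d = sqrt(r1^2 + r2^2 - 2*r1*r2*cos(t2-t1))
d = sqrt(11^2 + 17^2 - 2*11*17*cos(30-105)) = 17.6975

17.6975


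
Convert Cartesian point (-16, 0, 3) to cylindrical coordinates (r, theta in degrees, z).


r = sqrt((-16)^2 + 0^2) = 16
theta = atan2(0, -16) = 180 deg
z = 3

r = 16, theta = 180 deg, z = 3


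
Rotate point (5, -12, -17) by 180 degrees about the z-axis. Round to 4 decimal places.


x' = 5*cos(180) - -12*sin(180) = -5
y' = 5*sin(180) + -12*cos(180) = 12
z' = -17

(-5, 12, -17)


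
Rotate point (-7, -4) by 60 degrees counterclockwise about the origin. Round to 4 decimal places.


x' = -7*cos(60) - -4*sin(60) = -0.0359
y' = -7*sin(60) + -4*cos(60) = -8.0622

(-0.0359, -8.0622)


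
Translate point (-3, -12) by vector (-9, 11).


Translation: (x+dx, y+dy) = (-3+-9, -12+11) = (-12, -1)

(-12, -1)


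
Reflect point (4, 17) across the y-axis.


Reflection across y-axis: (x, y) -> (-x, y)
(4, 17) -> (-4, 17)

(-4, 17)


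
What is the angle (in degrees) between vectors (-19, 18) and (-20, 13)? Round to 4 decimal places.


dot = -19*-20 + 18*13 = 614
|u| = 26.1725, |v| = 23.8537
cos(angle) = 0.9835
angle = 10.428 degrees

10.428 degrees


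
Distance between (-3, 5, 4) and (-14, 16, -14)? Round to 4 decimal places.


d = sqrt((-14--3)^2 + (16-5)^2 + (-14-4)^2) = 23.7908

23.7908


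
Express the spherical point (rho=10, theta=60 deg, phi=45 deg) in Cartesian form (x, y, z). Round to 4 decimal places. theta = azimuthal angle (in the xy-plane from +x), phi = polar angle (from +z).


x = 10 * sin(45) * cos(60) = 3.5355
y = 10 * sin(45) * sin(60) = 6.1237
z = 10 * cos(45) = 7.0711

(3.5355, 6.1237, 7.0711)


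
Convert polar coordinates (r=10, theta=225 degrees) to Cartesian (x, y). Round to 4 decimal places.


x = 10 * cos(225) = -7.0711
y = 10 * sin(225) = -7.0711

(-7.0711, -7.0711)


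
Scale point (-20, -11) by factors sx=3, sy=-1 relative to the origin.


Scaling: (x*sx, y*sy) = (-20*3, -11*-1) = (-60, 11)

(-60, 11)


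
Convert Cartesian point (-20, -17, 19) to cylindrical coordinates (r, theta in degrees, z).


r = sqrt((-20)^2 + (-17)^2) = 26.2488
theta = atan2(-17, -20) = 220.3645 deg
z = 19

r = 26.2488, theta = 220.3645 deg, z = 19


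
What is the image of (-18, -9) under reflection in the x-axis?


Reflection across x-axis: (x, y) -> (x, -y)
(-18, -9) -> (-18, 9)

(-18, 9)


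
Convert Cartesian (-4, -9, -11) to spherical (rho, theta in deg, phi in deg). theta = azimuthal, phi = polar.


rho = sqrt((-4)^2 + (-9)^2 + (-11)^2) = 14.7648
theta = atan2(-9, -4) = 246.0375 deg
phi = acos(-11/14.7648) = 138.1603 deg

rho = 14.7648, theta = 246.0375 deg, phi = 138.1603 deg


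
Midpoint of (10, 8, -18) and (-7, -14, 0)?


Midpoint = ((10+-7)/2, (8+-14)/2, (-18+0)/2) = (1.5, -3, -9)

(1.5, -3, -9)


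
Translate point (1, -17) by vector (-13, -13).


Translation: (x+dx, y+dy) = (1+-13, -17+-13) = (-12, -30)

(-12, -30)


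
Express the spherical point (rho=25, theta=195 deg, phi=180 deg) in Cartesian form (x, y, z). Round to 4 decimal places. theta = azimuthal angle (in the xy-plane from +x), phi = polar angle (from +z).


x = 25 * sin(180) * cos(195) = 0
y = 25 * sin(180) * sin(195) = 0
z = 25 * cos(180) = -25

(0, 0, -25)


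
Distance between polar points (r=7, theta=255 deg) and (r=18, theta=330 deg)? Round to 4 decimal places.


d = sqrt(r1^2 + r2^2 - 2*r1*r2*cos(t2-t1))
d = sqrt(7^2 + 18^2 - 2*7*18*cos(330-255)) = 17.5436

17.5436


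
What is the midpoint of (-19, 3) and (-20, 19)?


Midpoint = ((-19+-20)/2, (3+19)/2) = (-19.5, 11)

(-19.5, 11)


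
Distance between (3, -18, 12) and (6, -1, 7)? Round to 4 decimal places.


d = sqrt((6-3)^2 + (-1--18)^2 + (7-12)^2) = 17.9722

17.9722


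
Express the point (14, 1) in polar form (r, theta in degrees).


r = sqrt(14^2 + 1^2) = 14.0357
theta = atan2(1, 14) = 4.0856 degrees

r = 14.0357, theta = 4.0856 degrees


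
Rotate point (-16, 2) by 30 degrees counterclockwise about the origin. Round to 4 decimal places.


x' = -16*cos(30) - 2*sin(30) = -14.8564
y' = -16*sin(30) + 2*cos(30) = -6.2679

(-14.8564, -6.2679)


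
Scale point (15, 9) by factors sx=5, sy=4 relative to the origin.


Scaling: (x*sx, y*sy) = (15*5, 9*4) = (75, 36)

(75, 36)


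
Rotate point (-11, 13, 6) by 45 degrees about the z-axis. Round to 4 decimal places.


x' = -11*cos(45) - 13*sin(45) = -16.9706
y' = -11*sin(45) + 13*cos(45) = 1.4142
z' = 6

(-16.9706, 1.4142, 6)


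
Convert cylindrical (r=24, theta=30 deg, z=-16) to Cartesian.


x = 24 * cos(30) = 20.7846
y = 24 * sin(30) = 12
z = -16

(20.7846, 12, -16)


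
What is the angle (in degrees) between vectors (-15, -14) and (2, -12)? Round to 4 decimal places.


dot = -15*2 + -14*-12 = 138
|u| = 20.5183, |v| = 12.1655
cos(angle) = 0.5528
angle = 56.4373 degrees

56.4373 degrees


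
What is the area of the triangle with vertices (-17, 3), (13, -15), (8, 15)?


Area = |x1(y2-y3) + x2(y3-y1) + x3(y1-y2)| / 2
= |-17*(-15-15) + 13*(15-3) + 8*(3--15)| / 2
= 405

405


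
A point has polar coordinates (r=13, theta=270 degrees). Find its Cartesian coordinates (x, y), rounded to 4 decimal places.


x = 13 * cos(270) = 0
y = 13 * sin(270) = -13

(0, -13)


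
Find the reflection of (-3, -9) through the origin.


Reflection through origin: (x, y) -> (-x, -y)
(-3, -9) -> (3, 9)

(3, 9)


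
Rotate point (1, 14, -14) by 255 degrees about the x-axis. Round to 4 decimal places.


x' = 1
y' = 14*cos(255) - -14*sin(255) = -17.1464
z' = 14*sin(255) + -14*cos(255) = -9.8995

(1, -17.1464, -9.8995)


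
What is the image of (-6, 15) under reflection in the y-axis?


Reflection across y-axis: (x, y) -> (-x, y)
(-6, 15) -> (6, 15)

(6, 15)


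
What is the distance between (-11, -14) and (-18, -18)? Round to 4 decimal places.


d = sqrt((-18--11)^2 + (-18--14)^2) = 8.0623

8.0623


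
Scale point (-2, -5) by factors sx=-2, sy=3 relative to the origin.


Scaling: (x*sx, y*sy) = (-2*-2, -5*3) = (4, -15)

(4, -15)


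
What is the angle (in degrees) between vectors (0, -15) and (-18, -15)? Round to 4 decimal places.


dot = 0*-18 + -15*-15 = 225
|u| = 15, |v| = 23.4307
cos(angle) = 0.6402
angle = 50.1944 degrees

50.1944 degrees


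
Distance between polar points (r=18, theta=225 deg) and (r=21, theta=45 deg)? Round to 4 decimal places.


d = sqrt(r1^2 + r2^2 - 2*r1*r2*cos(t2-t1))
d = sqrt(18^2 + 21^2 - 2*18*21*cos(45-225)) = 39

39


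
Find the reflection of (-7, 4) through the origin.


Reflection through origin: (x, y) -> (-x, -y)
(-7, 4) -> (7, -4)

(7, -4)


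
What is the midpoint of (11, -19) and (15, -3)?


Midpoint = ((11+15)/2, (-19+-3)/2) = (13, -11)

(13, -11)


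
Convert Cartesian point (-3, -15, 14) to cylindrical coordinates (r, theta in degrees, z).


r = sqrt((-3)^2 + (-15)^2) = 15.2971
theta = atan2(-15, -3) = 258.6901 deg
z = 14

r = 15.2971, theta = 258.6901 deg, z = 14


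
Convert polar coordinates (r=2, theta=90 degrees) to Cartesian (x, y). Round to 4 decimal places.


x = 2 * cos(90) = 0
y = 2 * sin(90) = 2

(0, 2)


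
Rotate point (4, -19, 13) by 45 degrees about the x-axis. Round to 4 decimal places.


x' = 4
y' = -19*cos(45) - 13*sin(45) = -22.6274
z' = -19*sin(45) + 13*cos(45) = -4.2426

(4, -22.6274, -4.2426)


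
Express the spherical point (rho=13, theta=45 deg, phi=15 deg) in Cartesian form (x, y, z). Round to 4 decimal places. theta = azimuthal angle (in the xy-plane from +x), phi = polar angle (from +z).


x = 13 * sin(15) * cos(45) = 2.3792
y = 13 * sin(15) * sin(45) = 2.3792
z = 13 * cos(15) = 12.557

(2.3792, 2.3792, 12.557)


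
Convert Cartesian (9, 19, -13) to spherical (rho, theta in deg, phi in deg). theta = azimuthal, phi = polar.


rho = sqrt(9^2 + 19^2 + (-13)^2) = 24.7184
theta = atan2(19, 9) = 64.6538 deg
phi = acos(-13/24.7184) = 121.7304 deg

rho = 24.7184, theta = 64.6538 deg, phi = 121.7304 deg


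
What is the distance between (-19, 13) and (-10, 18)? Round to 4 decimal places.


d = sqrt((-10--19)^2 + (18-13)^2) = 10.2956

10.2956


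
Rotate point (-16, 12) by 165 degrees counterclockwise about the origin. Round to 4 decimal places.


x' = -16*cos(165) - 12*sin(165) = 12.349
y' = -16*sin(165) + 12*cos(165) = -15.7322

(12.349, -15.7322)


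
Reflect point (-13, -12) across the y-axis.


Reflection across y-axis: (x, y) -> (-x, y)
(-13, -12) -> (13, -12)

(13, -12)


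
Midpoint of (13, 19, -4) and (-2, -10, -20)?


Midpoint = ((13+-2)/2, (19+-10)/2, (-4+-20)/2) = (5.5, 4.5, -12)

(5.5, 4.5, -12)


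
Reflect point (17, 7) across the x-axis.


Reflection across x-axis: (x, y) -> (x, -y)
(17, 7) -> (17, -7)

(17, -7)


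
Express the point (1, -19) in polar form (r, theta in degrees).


r = sqrt(1^2 + (-19)^2) = 19.0263
theta = atan2(-19, 1) = 273.0128 degrees

r = 19.0263, theta = 273.0128 degrees


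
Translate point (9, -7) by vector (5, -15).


Translation: (x+dx, y+dy) = (9+5, -7+-15) = (14, -22)

(14, -22)


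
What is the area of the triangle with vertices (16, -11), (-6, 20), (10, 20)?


Area = |x1(y2-y3) + x2(y3-y1) + x3(y1-y2)| / 2
= |16*(20-20) + -6*(20--11) + 10*(-11-20)| / 2
= 248

248


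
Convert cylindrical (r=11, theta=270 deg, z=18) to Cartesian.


x = 11 * cos(270) = 0
y = 11 * sin(270) = -11
z = 18

(0, -11, 18)


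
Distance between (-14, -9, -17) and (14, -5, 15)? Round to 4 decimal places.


d = sqrt((14--14)^2 + (-5--9)^2 + (15--17)^2) = 42.7083

42.7083


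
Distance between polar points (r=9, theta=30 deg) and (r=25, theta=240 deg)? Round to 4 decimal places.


d = sqrt(r1^2 + r2^2 - 2*r1*r2*cos(t2-t1))
d = sqrt(9^2 + 25^2 - 2*9*25*cos(240-30)) = 33.1015

33.1015


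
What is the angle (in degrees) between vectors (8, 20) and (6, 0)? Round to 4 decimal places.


dot = 8*6 + 20*0 = 48
|u| = 21.5407, |v| = 6
cos(angle) = 0.3714
angle = 68.1986 degrees

68.1986 degrees


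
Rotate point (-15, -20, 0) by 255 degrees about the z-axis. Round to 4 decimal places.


x' = -15*cos(255) - -20*sin(255) = -15.4362
y' = -15*sin(255) + -20*cos(255) = 19.6653
z' = 0

(-15.4362, 19.6653, 0)


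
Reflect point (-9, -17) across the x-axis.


Reflection across x-axis: (x, y) -> (x, -y)
(-9, -17) -> (-9, 17)

(-9, 17)


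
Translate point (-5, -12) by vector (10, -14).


Translation: (x+dx, y+dy) = (-5+10, -12+-14) = (5, -26)

(5, -26)


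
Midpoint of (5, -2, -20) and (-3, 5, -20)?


Midpoint = ((5+-3)/2, (-2+5)/2, (-20+-20)/2) = (1, 1.5, -20)

(1, 1.5, -20)


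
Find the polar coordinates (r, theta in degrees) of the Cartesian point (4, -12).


r = sqrt(4^2 + (-12)^2) = 12.6491
theta = atan2(-12, 4) = 288.4349 degrees

r = 12.6491, theta = 288.4349 degrees


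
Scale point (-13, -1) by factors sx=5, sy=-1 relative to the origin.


Scaling: (x*sx, y*sy) = (-13*5, -1*-1) = (-65, 1)

(-65, 1)


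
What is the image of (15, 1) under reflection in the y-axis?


Reflection across y-axis: (x, y) -> (-x, y)
(15, 1) -> (-15, 1)

(-15, 1)


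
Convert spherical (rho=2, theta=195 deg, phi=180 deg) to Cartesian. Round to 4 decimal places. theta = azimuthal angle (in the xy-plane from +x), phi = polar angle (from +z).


x = 2 * sin(180) * cos(195) = 0
y = 2 * sin(180) * sin(195) = 0
z = 2 * cos(180) = -2

(0, 0, -2)


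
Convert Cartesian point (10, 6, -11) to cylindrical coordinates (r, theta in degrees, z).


r = sqrt(10^2 + 6^2) = 11.6619
theta = atan2(6, 10) = 30.9638 deg
z = -11

r = 11.6619, theta = 30.9638 deg, z = -11


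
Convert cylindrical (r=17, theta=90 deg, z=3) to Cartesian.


x = 17 * cos(90) = 0
y = 17 * sin(90) = 17
z = 3

(0, 17, 3)


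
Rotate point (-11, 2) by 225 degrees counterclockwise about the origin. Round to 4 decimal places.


x' = -11*cos(225) - 2*sin(225) = 9.1924
y' = -11*sin(225) + 2*cos(225) = 6.364

(9.1924, 6.364)


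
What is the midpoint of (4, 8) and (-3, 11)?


Midpoint = ((4+-3)/2, (8+11)/2) = (0.5, 9.5)

(0.5, 9.5)


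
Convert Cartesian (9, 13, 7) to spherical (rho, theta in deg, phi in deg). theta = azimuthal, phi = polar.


rho = sqrt(9^2 + 13^2 + 7^2) = 17.2916
theta = atan2(13, 9) = 55.3048 deg
phi = acos(7/17.2916) = 66.1201 deg

rho = 17.2916, theta = 55.3048 deg, phi = 66.1201 deg


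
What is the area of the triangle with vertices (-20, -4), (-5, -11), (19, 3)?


Area = |x1(y2-y3) + x2(y3-y1) + x3(y1-y2)| / 2
= |-20*(-11-3) + -5*(3--4) + 19*(-4--11)| / 2
= 189

189


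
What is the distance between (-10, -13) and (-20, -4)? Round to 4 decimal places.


d = sqrt((-20--10)^2 + (-4--13)^2) = 13.4536

13.4536


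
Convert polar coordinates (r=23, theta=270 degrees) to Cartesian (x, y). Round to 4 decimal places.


x = 23 * cos(270) = 0
y = 23 * sin(270) = -23

(0, -23)


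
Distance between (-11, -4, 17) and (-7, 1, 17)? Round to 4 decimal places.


d = sqrt((-7--11)^2 + (1--4)^2 + (17-17)^2) = 6.4031

6.4031


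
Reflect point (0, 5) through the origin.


Reflection through origin: (x, y) -> (-x, -y)
(0, 5) -> (0, -5)

(0, -5)


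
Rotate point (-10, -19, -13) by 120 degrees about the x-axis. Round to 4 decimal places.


x' = -10
y' = -19*cos(120) - -13*sin(120) = 20.7583
z' = -19*sin(120) + -13*cos(120) = -9.9545

(-10, 20.7583, -9.9545)


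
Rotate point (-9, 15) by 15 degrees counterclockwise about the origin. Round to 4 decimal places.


x' = -9*cos(15) - 15*sin(15) = -12.5756
y' = -9*sin(15) + 15*cos(15) = 12.1595

(-12.5756, 12.1595)


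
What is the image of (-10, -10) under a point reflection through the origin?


Reflection through origin: (x, y) -> (-x, -y)
(-10, -10) -> (10, 10)

(10, 10)


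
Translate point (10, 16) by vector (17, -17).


Translation: (x+dx, y+dy) = (10+17, 16+-17) = (27, -1)

(27, -1)


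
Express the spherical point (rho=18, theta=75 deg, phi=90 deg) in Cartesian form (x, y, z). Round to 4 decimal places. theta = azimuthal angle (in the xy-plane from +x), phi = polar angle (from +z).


x = 18 * sin(90) * cos(75) = 4.6587
y = 18 * sin(90) * sin(75) = 17.3867
z = 18 * cos(90) = 0

(4.6587, 17.3867, 0)


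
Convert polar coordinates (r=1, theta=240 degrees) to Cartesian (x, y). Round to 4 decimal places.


x = 1 * cos(240) = -0.5
y = 1 * sin(240) = -0.866

(-0.5, -0.866)


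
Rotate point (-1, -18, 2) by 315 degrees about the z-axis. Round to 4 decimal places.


x' = -1*cos(315) - -18*sin(315) = -13.435
y' = -1*sin(315) + -18*cos(315) = -12.0208
z' = 2

(-13.435, -12.0208, 2)


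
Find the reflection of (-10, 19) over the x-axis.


Reflection across x-axis: (x, y) -> (x, -y)
(-10, 19) -> (-10, -19)

(-10, -19)


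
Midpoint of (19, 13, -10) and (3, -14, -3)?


Midpoint = ((19+3)/2, (13+-14)/2, (-10+-3)/2) = (11, -0.5, -6.5)

(11, -0.5, -6.5)


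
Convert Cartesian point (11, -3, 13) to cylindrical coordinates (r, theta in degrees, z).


r = sqrt(11^2 + (-3)^2) = 11.4018
theta = atan2(-3, 11) = 344.7449 deg
z = 13

r = 11.4018, theta = 344.7449 deg, z = 13


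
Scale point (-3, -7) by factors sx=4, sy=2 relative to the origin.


Scaling: (x*sx, y*sy) = (-3*4, -7*2) = (-12, -14)

(-12, -14)


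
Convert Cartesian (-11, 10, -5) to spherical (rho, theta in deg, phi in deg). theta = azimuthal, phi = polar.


rho = sqrt((-11)^2 + 10^2 + (-5)^2) = 15.6844
theta = atan2(10, -11) = 137.7263 deg
phi = acos(-5/15.6844) = 108.5897 deg

rho = 15.6844, theta = 137.7263 deg, phi = 108.5897 deg


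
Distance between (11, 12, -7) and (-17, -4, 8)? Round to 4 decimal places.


d = sqrt((-17-11)^2 + (-4-12)^2 + (8--7)^2) = 35.5668

35.5668


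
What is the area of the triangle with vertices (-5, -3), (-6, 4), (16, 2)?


Area = |x1(y2-y3) + x2(y3-y1) + x3(y1-y2)| / 2
= |-5*(4-2) + -6*(2--3) + 16*(-3-4)| / 2
= 76

76


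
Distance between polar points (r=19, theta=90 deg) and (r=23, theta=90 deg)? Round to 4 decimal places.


d = sqrt(r1^2 + r2^2 - 2*r1*r2*cos(t2-t1))
d = sqrt(19^2 + 23^2 - 2*19*23*cos(90-90)) = 4

4


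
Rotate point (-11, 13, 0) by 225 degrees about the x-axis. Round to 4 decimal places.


x' = -11
y' = 13*cos(225) - 0*sin(225) = -9.1924
z' = 13*sin(225) + 0*cos(225) = -9.1924

(-11, -9.1924, -9.1924)


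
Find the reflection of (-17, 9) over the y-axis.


Reflection across y-axis: (x, y) -> (-x, y)
(-17, 9) -> (17, 9)

(17, 9)


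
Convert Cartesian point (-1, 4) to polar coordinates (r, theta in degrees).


r = sqrt((-1)^2 + 4^2) = 4.1231
theta = atan2(4, -1) = 104.0362 degrees

r = 4.1231, theta = 104.0362 degrees


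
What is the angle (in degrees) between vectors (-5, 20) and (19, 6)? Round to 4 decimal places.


dot = -5*19 + 20*6 = 25
|u| = 20.6155, |v| = 19.9249
cos(angle) = 0.0609
angle = 86.5107 degrees

86.5107 degrees


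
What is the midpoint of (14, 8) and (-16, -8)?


Midpoint = ((14+-16)/2, (8+-8)/2) = (-1, 0)

(-1, 0)


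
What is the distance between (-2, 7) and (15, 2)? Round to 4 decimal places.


d = sqrt((15--2)^2 + (2-7)^2) = 17.72

17.72


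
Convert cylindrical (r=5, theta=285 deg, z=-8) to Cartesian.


x = 5 * cos(285) = 1.2941
y = 5 * sin(285) = -4.8296
z = -8

(1.2941, -4.8296, -8)


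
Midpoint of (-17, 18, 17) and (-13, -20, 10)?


Midpoint = ((-17+-13)/2, (18+-20)/2, (17+10)/2) = (-15, -1, 13.5)

(-15, -1, 13.5)


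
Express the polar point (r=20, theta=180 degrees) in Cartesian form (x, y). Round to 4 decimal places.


x = 20 * cos(180) = -20
y = 20 * sin(180) = 0

(-20, 0)


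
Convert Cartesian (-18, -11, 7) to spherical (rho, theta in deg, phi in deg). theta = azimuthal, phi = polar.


rho = sqrt((-18)^2 + (-11)^2 + 7^2) = 22.2261
theta = atan2(-11, -18) = 211.4296 deg
phi = acos(7/22.2261) = 71.6425 deg

rho = 22.2261, theta = 211.4296 deg, phi = 71.6425 deg


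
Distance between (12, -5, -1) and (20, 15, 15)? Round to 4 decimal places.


d = sqrt((20-12)^2 + (15--5)^2 + (15--1)^2) = 26.8328

26.8328


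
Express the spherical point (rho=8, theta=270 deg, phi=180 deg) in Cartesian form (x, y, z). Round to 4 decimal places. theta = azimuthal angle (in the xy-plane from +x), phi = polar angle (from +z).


x = 8 * sin(180) * cos(270) = 0
y = 8 * sin(180) * sin(270) = 0
z = 8 * cos(180) = -8

(0, 0, -8)


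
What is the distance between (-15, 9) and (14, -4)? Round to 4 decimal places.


d = sqrt((14--15)^2 + (-4-9)^2) = 31.7805

31.7805


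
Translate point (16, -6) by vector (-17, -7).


Translation: (x+dx, y+dy) = (16+-17, -6+-7) = (-1, -13)

(-1, -13)


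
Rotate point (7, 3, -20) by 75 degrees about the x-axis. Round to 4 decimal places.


x' = 7
y' = 3*cos(75) - -20*sin(75) = 20.095
z' = 3*sin(75) + -20*cos(75) = -2.2786

(7, 20.095, -2.2786)


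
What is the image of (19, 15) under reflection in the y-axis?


Reflection across y-axis: (x, y) -> (-x, y)
(19, 15) -> (-19, 15)

(-19, 15)


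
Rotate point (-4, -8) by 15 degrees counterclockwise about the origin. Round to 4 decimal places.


x' = -4*cos(15) - -8*sin(15) = -1.7932
y' = -4*sin(15) + -8*cos(15) = -8.7627

(-1.7932, -8.7627)


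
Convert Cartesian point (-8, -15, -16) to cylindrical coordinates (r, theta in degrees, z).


r = sqrt((-8)^2 + (-15)^2) = 17
theta = atan2(-15, -8) = 241.9275 deg
z = -16

r = 17, theta = 241.9275 deg, z = -16


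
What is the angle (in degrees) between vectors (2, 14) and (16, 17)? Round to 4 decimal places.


dot = 2*16 + 14*17 = 270
|u| = 14.1421, |v| = 23.3452
cos(angle) = 0.8178
angle = 35.1342 degrees

35.1342 degrees


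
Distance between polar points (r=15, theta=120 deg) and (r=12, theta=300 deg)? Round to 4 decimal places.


d = sqrt(r1^2 + r2^2 - 2*r1*r2*cos(t2-t1))
d = sqrt(15^2 + 12^2 - 2*15*12*cos(300-120)) = 27

27


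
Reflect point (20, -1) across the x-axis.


Reflection across x-axis: (x, y) -> (x, -y)
(20, -1) -> (20, 1)

(20, 1)


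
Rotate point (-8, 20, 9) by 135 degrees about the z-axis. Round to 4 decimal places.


x' = -8*cos(135) - 20*sin(135) = -8.4853
y' = -8*sin(135) + 20*cos(135) = -19.799
z' = 9

(-8.4853, -19.799, 9)


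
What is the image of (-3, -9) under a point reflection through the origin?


Reflection through origin: (x, y) -> (-x, -y)
(-3, -9) -> (3, 9)

(3, 9)


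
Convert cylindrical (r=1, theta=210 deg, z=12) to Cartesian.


x = 1 * cos(210) = -0.866
y = 1 * sin(210) = -0.5
z = 12

(-0.866, -0.5, 12)


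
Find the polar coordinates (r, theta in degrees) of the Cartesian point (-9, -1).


r = sqrt((-9)^2 + (-1)^2) = 9.0554
theta = atan2(-1, -9) = 186.3402 degrees

r = 9.0554, theta = 186.3402 degrees


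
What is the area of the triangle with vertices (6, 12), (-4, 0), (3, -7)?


Area = |x1(y2-y3) + x2(y3-y1) + x3(y1-y2)| / 2
= |6*(0--7) + -4*(-7-12) + 3*(12-0)| / 2
= 77

77


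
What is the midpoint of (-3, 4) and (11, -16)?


Midpoint = ((-3+11)/2, (4+-16)/2) = (4, -6)

(4, -6)


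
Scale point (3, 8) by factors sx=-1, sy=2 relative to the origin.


Scaling: (x*sx, y*sy) = (3*-1, 8*2) = (-3, 16)

(-3, 16)


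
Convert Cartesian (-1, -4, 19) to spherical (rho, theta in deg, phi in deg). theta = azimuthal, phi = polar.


rho = sqrt((-1)^2 + (-4)^2 + 19^2) = 19.4422
theta = atan2(-4, -1) = 255.9638 deg
phi = acos(19/19.4422) = 12.2437 deg

rho = 19.4422, theta = 255.9638 deg, phi = 12.2437 deg


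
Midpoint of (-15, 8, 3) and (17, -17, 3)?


Midpoint = ((-15+17)/2, (8+-17)/2, (3+3)/2) = (1, -4.5, 3)

(1, -4.5, 3)


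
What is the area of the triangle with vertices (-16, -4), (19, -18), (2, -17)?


Area = |x1(y2-y3) + x2(y3-y1) + x3(y1-y2)| / 2
= |-16*(-18--17) + 19*(-17--4) + 2*(-4--18)| / 2
= 101.5

101.5


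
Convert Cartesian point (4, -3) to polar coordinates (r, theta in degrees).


r = sqrt(4^2 + (-3)^2) = 5
theta = atan2(-3, 4) = 323.1301 degrees

r = 5, theta = 323.1301 degrees


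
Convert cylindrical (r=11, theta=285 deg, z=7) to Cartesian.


x = 11 * cos(285) = 2.847
y = 11 * sin(285) = -10.6252
z = 7

(2.847, -10.6252, 7)


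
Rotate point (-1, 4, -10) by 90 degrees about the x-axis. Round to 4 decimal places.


x' = -1
y' = 4*cos(90) - -10*sin(90) = 10
z' = 4*sin(90) + -10*cos(90) = 4

(-1, 10, 4)


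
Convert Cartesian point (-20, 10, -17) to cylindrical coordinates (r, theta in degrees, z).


r = sqrt((-20)^2 + 10^2) = 22.3607
theta = atan2(10, -20) = 153.4349 deg
z = -17

r = 22.3607, theta = 153.4349 deg, z = -17


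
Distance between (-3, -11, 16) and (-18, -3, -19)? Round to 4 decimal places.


d = sqrt((-18--3)^2 + (-3--11)^2 + (-19-16)^2) = 38.9102

38.9102


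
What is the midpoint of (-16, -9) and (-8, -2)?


Midpoint = ((-16+-8)/2, (-9+-2)/2) = (-12, -5.5)

(-12, -5.5)


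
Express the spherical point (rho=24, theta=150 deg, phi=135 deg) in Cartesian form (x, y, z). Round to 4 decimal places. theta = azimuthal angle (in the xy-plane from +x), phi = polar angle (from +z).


x = 24 * sin(135) * cos(150) = -14.6969
y = 24 * sin(135) * sin(150) = 8.4853
z = 24 * cos(135) = -16.9706

(-14.6969, 8.4853, -16.9706)


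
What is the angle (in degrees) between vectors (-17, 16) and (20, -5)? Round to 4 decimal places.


dot = -17*20 + 16*-5 = -420
|u| = 23.3452, |v| = 20.6155
cos(angle) = -0.8727
angle = 150.7719 degrees

150.7719 degrees


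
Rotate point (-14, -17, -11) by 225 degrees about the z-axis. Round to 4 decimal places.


x' = -14*cos(225) - -17*sin(225) = -2.1213
y' = -14*sin(225) + -17*cos(225) = 21.9203
z' = -11

(-2.1213, 21.9203, -11)


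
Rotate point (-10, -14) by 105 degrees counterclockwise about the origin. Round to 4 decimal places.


x' = -10*cos(105) - -14*sin(105) = 16.1112
y' = -10*sin(105) + -14*cos(105) = -6.0358

(16.1112, -6.0358)


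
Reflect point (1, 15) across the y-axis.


Reflection across y-axis: (x, y) -> (-x, y)
(1, 15) -> (-1, 15)

(-1, 15)


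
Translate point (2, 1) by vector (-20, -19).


Translation: (x+dx, y+dy) = (2+-20, 1+-19) = (-18, -18)

(-18, -18)


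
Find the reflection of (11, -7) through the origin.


Reflection through origin: (x, y) -> (-x, -y)
(11, -7) -> (-11, 7)

(-11, 7)


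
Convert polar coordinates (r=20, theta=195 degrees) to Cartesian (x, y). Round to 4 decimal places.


x = 20 * cos(195) = -19.3185
y = 20 * sin(195) = -5.1764

(-19.3185, -5.1764)


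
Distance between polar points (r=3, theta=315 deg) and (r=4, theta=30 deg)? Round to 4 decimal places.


d = sqrt(r1^2 + r2^2 - 2*r1*r2*cos(t2-t1))
d = sqrt(3^2 + 4^2 - 2*3*4*cos(30-315)) = 4.3346

4.3346


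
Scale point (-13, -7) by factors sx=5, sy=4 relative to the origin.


Scaling: (x*sx, y*sy) = (-13*5, -7*4) = (-65, -28)

(-65, -28)


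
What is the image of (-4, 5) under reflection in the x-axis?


Reflection across x-axis: (x, y) -> (x, -y)
(-4, 5) -> (-4, -5)

(-4, -5)


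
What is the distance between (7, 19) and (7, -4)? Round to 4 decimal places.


d = sqrt((7-7)^2 + (-4-19)^2) = 23

23


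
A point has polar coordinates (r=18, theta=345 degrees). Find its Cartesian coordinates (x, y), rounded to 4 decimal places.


x = 18 * cos(345) = 17.3867
y = 18 * sin(345) = -4.6587

(17.3867, -4.6587)


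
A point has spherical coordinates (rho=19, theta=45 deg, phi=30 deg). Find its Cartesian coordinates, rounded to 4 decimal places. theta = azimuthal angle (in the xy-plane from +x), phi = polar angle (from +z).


x = 19 * sin(30) * cos(45) = 6.7175
y = 19 * sin(30) * sin(45) = 6.7175
z = 19 * cos(30) = 16.4545

(6.7175, 6.7175, 16.4545)


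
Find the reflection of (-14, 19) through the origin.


Reflection through origin: (x, y) -> (-x, -y)
(-14, 19) -> (14, -19)

(14, -19)


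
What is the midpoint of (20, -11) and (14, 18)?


Midpoint = ((20+14)/2, (-11+18)/2) = (17, 3.5)

(17, 3.5)


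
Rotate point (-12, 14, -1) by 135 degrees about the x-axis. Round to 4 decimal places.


x' = -12
y' = 14*cos(135) - -1*sin(135) = -9.1924
z' = 14*sin(135) + -1*cos(135) = 10.6066

(-12, -9.1924, 10.6066)


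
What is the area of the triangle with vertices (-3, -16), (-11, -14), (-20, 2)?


Area = |x1(y2-y3) + x2(y3-y1) + x3(y1-y2)| / 2
= |-3*(-14-2) + -11*(2--16) + -20*(-16--14)| / 2
= 55

55


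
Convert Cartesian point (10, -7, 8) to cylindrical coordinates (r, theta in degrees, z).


r = sqrt(10^2 + (-7)^2) = 12.2066
theta = atan2(-7, 10) = 325.008 deg
z = 8

r = 12.2066, theta = 325.008 deg, z = 8


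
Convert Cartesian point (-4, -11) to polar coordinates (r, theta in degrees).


r = sqrt((-4)^2 + (-11)^2) = 11.7047
theta = atan2(-11, -4) = 250.0169 degrees

r = 11.7047, theta = 250.0169 degrees


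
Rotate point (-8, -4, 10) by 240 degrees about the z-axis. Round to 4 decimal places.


x' = -8*cos(240) - -4*sin(240) = 0.5359
y' = -8*sin(240) + -4*cos(240) = 8.9282
z' = 10

(0.5359, 8.9282, 10)


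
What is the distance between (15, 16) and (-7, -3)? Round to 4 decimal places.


d = sqrt((-7-15)^2 + (-3-16)^2) = 29.0689

29.0689


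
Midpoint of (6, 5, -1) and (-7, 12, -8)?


Midpoint = ((6+-7)/2, (5+12)/2, (-1+-8)/2) = (-0.5, 8.5, -4.5)

(-0.5, 8.5, -4.5)


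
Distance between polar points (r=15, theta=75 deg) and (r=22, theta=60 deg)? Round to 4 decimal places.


d = sqrt(r1^2 + r2^2 - 2*r1*r2*cos(t2-t1))
d = sqrt(15^2 + 22^2 - 2*15*22*cos(60-75)) = 8.4551

8.4551


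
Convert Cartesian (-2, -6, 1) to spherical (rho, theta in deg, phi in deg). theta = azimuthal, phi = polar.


rho = sqrt((-2)^2 + (-6)^2 + 1^2) = 6.4031
theta = atan2(-6, -2) = 251.5651 deg
phi = acos(1/6.4031) = 81.0151 deg

rho = 6.4031, theta = 251.5651 deg, phi = 81.0151 deg


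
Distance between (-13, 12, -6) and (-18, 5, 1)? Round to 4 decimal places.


d = sqrt((-18--13)^2 + (5-12)^2 + (1--6)^2) = 11.0905

11.0905


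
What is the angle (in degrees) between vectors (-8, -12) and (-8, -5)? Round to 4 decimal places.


dot = -8*-8 + -12*-5 = 124
|u| = 14.4222, |v| = 9.434
cos(angle) = 0.9114
angle = 24.3045 degrees

24.3045 degrees


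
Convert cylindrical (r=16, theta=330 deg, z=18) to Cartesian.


x = 16 * cos(330) = 13.8564
y = 16 * sin(330) = -8
z = 18

(13.8564, -8, 18)


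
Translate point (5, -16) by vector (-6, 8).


Translation: (x+dx, y+dy) = (5+-6, -16+8) = (-1, -8)

(-1, -8)


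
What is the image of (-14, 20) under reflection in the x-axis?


Reflection across x-axis: (x, y) -> (x, -y)
(-14, 20) -> (-14, -20)

(-14, -20)


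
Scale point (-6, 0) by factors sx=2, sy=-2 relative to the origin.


Scaling: (x*sx, y*sy) = (-6*2, 0*-2) = (-12, 0)

(-12, 0)


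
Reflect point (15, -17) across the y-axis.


Reflection across y-axis: (x, y) -> (-x, y)
(15, -17) -> (-15, -17)

(-15, -17)


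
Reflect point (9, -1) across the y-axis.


Reflection across y-axis: (x, y) -> (-x, y)
(9, -1) -> (-9, -1)

(-9, -1)


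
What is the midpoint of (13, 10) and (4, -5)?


Midpoint = ((13+4)/2, (10+-5)/2) = (8.5, 2.5)

(8.5, 2.5)


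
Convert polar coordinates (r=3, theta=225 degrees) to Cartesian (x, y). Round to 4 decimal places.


x = 3 * cos(225) = -2.1213
y = 3 * sin(225) = -2.1213

(-2.1213, -2.1213)


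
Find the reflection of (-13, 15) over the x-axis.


Reflection across x-axis: (x, y) -> (x, -y)
(-13, 15) -> (-13, -15)

(-13, -15)


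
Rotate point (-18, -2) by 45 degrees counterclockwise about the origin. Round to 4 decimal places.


x' = -18*cos(45) - -2*sin(45) = -11.3137
y' = -18*sin(45) + -2*cos(45) = -14.1421

(-11.3137, -14.1421)


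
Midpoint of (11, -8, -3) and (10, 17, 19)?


Midpoint = ((11+10)/2, (-8+17)/2, (-3+19)/2) = (10.5, 4.5, 8)

(10.5, 4.5, 8)


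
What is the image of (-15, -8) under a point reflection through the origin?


Reflection through origin: (x, y) -> (-x, -y)
(-15, -8) -> (15, 8)

(15, 8)


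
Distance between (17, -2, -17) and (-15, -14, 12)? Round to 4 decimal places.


d = sqrt((-15-17)^2 + (-14--2)^2 + (12--17)^2) = 44.8219

44.8219


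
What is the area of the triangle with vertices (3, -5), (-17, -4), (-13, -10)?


Area = |x1(y2-y3) + x2(y3-y1) + x3(y1-y2)| / 2
= |3*(-4--10) + -17*(-10--5) + -13*(-5--4)| / 2
= 58

58


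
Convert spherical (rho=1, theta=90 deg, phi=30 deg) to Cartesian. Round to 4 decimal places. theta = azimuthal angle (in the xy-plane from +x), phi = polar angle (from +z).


x = 1 * sin(30) * cos(90) = 0
y = 1 * sin(30) * sin(90) = 0.5
z = 1 * cos(30) = 0.866

(0, 0.5, 0.866)


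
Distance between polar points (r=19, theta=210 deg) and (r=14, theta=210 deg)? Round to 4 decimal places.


d = sqrt(r1^2 + r2^2 - 2*r1*r2*cos(t2-t1))
d = sqrt(19^2 + 14^2 - 2*19*14*cos(210-210)) = 5

5


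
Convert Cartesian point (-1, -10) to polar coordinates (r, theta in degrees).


r = sqrt((-1)^2 + (-10)^2) = 10.0499
theta = atan2(-10, -1) = 264.2894 degrees

r = 10.0499, theta = 264.2894 degrees


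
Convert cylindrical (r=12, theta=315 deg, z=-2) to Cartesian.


x = 12 * cos(315) = 8.4853
y = 12 * sin(315) = -8.4853
z = -2

(8.4853, -8.4853, -2)


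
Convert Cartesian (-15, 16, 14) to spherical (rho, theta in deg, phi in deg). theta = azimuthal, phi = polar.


rho = sqrt((-15)^2 + 16^2 + 14^2) = 26.0192
theta = atan2(16, -15) = 133.1524 deg
phi = acos(14/26.0192) = 57.4481 deg

rho = 26.0192, theta = 133.1524 deg, phi = 57.4481 deg
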